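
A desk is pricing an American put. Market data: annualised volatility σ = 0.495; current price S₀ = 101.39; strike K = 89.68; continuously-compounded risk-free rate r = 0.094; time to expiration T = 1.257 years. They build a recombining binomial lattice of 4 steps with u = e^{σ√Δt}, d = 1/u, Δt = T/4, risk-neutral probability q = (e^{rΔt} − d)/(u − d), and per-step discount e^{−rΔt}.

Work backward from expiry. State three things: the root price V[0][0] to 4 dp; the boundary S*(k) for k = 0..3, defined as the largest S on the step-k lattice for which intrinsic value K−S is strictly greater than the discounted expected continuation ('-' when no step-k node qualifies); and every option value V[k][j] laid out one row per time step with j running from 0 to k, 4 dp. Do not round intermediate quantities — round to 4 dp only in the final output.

Δt=0.31425, u=1.31981, d=0.75769, q=0.48440, disc=e^(-rΔt)=0.97089
k=4 terminal: V=max(K-S,0) → 56.2643 31.4733 0.0000 0.0000 0.0000
k=3: j=0 S=44.1024 intr=45.5776 cont=42.9673 V=45.5776[EX]; j=1 S=76.8217 intr=12.8583 cont=15.7552 V=15.7552[hold]; j=2 S=133.8154 intr=0.0000 cont=0.0000 V=0.0000[hold]; j=3 S=233.0926 intr=0.0000 cont=0.0000 V=0.0000[hold]  S*(3)=44.1024
k=2: j=0 S=58.2067 intr=31.4733 cont=30.2254 V=31.4733[EX]; j=1 S=101.3900 intr=0.0000 cont=7.8869 V=7.8869[hold]; j=2 S=176.6108 intr=0.0000 cont=0.0000 V=0.0000[hold]  S*(2)=58.2067
k=1: j=0 S=76.8217 intr=12.8583 cont=19.4644 V=19.4644[hold]; j=1 S=133.8154 intr=0.0000 cont=3.9481 V=3.9481[hold]  S*(1)=-
k=0: j=0 S=101.3900 intr=0.0000 cont=11.6005 V=11.6005[hold]  S*(0)=-

price = 11.6005
boundary = - - 58.2067 44.1024
tree:
11.6005
19.4644 3.9481
31.4733 7.8869 0.0000
45.5776 15.7552 0.0000 0.0000
56.2643 31.4733 0.0000 0.0000 0.0000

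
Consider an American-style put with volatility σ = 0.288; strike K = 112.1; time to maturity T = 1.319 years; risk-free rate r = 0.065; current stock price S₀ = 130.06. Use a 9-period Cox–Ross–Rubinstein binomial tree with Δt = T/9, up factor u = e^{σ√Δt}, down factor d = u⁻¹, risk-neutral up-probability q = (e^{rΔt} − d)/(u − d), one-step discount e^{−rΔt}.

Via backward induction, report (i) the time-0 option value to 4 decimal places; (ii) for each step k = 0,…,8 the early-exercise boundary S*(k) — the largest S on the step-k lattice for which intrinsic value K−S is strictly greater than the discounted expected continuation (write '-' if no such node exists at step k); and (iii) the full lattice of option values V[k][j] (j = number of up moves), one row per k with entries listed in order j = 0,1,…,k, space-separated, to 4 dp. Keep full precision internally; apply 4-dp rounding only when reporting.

price = 5.7399
boundary = - - - - 83.6784 74.9429 83.6784 93.4320 83.6784
tree:
5.7399
8.9622 2.8215
13.6159 4.7596 1.0543
20.0378 7.8398 1.9562 0.2273
28.4216 12.5389 3.5738 0.4738 0.0000
37.1571 19.3270 6.3990 0.9879 0.0000 0.0000
44.9806 28.4216 11.1476 2.0597 0.0000 0.0000 0.0000
51.9874 37.1571 18.6680 4.2944 0.0000 0.0000 0.0000 0.0000
58.2628 44.9806 28.4216 8.9536 0.0000 0.0000 0.0000 0.0000 0.0000
63.8830 51.9874 37.1571 18.6680 0.0000 0.0000 0.0000 0.0000 0.0000 0.0000

params: Δt=0.14656 u=1.11656 d=0.89561 q=0.51578 e^(-rΔt)=0.99052
t_9 payoffs: 63.8830 51.9874 37.1571 18.6680 0.0000 0.0000 0.0000 0.0000 0.0000 0.0000
t_8: node(8,0) S=53.8372 payoff=58.2628 vs cont=57.2000 → 58.2628 [stop]  node(8,1) S=67.1194 payoff=44.9806 vs cont=43.9178 → 44.9806 [stop]  node(8,2) S=83.6784 payoff=28.4216 vs cont=27.3588 → 28.4216 [stop]  node(8,3) S=104.3226 payoff=7.7774 vs cont=8.9536 → 8.9536 [wait]  node(8,4) S=130.0600 payoff=0.0000 vs cont=0.0000 → 0.0000 [wait]  node(8,5) S=162.1470 payoff=0.0000 vs cont=0.0000 → 0.0000 [wait]  node(8,6) S=202.1502 payoff=0.0000 vs cont=0.0000 → 0.0000 [wait]  node(8,7) S=252.0226 payoff=0.0000 vs cont=0.0000 → 0.0000 [wait]  node(8,8) S=314.1990 payoff=0.0000 vs cont=0.0000 → 0.0000 [wait]  ⇒ S*(8)=83.6784
t_7: node(7,0) S=60.1126 payoff=51.9874 vs cont=50.9246 → 51.9874 [stop]  node(7,1) S=74.9429 payoff=37.1571 vs cont=36.0943 → 37.1571 [stop]  node(7,2) S=93.4320 payoff=18.6680 vs cont=18.2061 → 18.6680 [stop]  node(7,3) S=116.4826 payoff=0.0000 vs cont=4.2944 → 4.2944 [wait]  node(7,4) S=145.2200 payoff=0.0000 vs cont=0.0000 → 0.0000 [wait]  node(7,5) S=181.0471 payoff=0.0000 vs cont=0.0000 → 0.0000 [wait]  node(7,6) S=225.7132 payoff=0.0000 vs cont=0.0000 → 0.0000 [wait]  node(7,7) S=281.3987 payoff=0.0000 vs cont=0.0000 → 0.0000 [wait]  ⇒ S*(7)=93.4320
t_6: node(6,0) S=67.1194 payoff=44.9806 vs cont=43.9178 → 44.9806 [stop]  node(6,1) S=83.6784 payoff=28.4216 vs cont=27.3588 → 28.4216 [stop]  node(6,2) S=104.3226 payoff=7.7774 vs cont=11.1476 → 11.1476 [wait]  node(6,3) S=130.0600 payoff=0.0000 vs cont=2.0597 → 2.0597 [wait]  node(6,4) S=162.1470 payoff=0.0000 vs cont=0.0000 → 0.0000 [wait]  node(6,5) S=202.1502 payoff=0.0000 vs cont=0.0000 → 0.0000 [wait]  node(6,6) S=252.0226 payoff=0.0000 vs cont=0.0000 → 0.0000 [wait]  ⇒ S*(6)=83.6784
t_5: node(5,0) S=74.9429 payoff=37.1571 vs cont=36.0943 → 37.1571 [stop]  node(5,1) S=93.4320 payoff=18.6680 vs cont=19.3270 → 19.3270 [wait]  node(5,2) S=116.4826 payoff=0.0000 vs cont=6.3990 → 6.3990 [wait]  node(5,3) S=145.2200 payoff=0.0000 vs cont=0.9879 → 0.9879 [wait]  node(5,4) S=181.0471 payoff=0.0000 vs cont=0.0000 → 0.0000 [wait]  node(5,5) S=225.7132 payoff=0.0000 vs cont=0.0000 → 0.0000 [wait]  ⇒ S*(5)=74.9429
t_4: node(4,0) S=83.6784 payoff=28.4216 vs cont=27.6955 → 28.4216 [stop]  node(4,1) S=104.3226 payoff=7.7774 vs cont=12.5389 → 12.5389 [wait]  node(4,2) S=130.0600 payoff=0.0000 vs cont=3.5738 → 3.5738 [wait]  node(4,3) S=162.1470 payoff=0.0000 vs cont=0.4738 → 0.4738 [wait]  node(4,4) S=202.1502 payoff=0.0000 vs cont=0.0000 → 0.0000 [wait]  ⇒ S*(4)=83.6784
t_3: node(3,0) S=93.4320 payoff=18.6680 vs cont=20.0378 → 20.0378 [wait]  node(3,1) S=116.4826 payoff=0.0000 vs cont=7.8398 → 7.8398 [wait]  node(3,2) S=145.2200 payoff=0.0000 vs cont=1.9562 → 1.9562 [wait]  node(3,3) S=181.0471 payoff=0.0000 vs cont=0.2273 → 0.2273 [wait]  ⇒ S*(3)=-
t_2: node(2,0) S=104.3226 payoff=7.7774 vs cont=13.6159 → 13.6159 [wait]  node(2,1) S=130.0600 payoff=0.0000 vs cont=4.7596 → 4.7596 [wait]  node(2,2) S=162.1470 payoff=0.0000 vs cont=1.0543 → 1.0543 [wait]  ⇒ S*(2)=-
t_1: node(1,0) S=116.4826 payoff=0.0000 vs cont=8.9622 → 8.9622 [wait]  node(1,1) S=145.2200 payoff=0.0000 vs cont=2.8215 → 2.8215 [wait]  ⇒ S*(1)=-
t_0: node(0,0) S=130.0600 payoff=0.0000 vs cont=5.7399 → 5.7399 [wait]  ⇒ S*(0)=-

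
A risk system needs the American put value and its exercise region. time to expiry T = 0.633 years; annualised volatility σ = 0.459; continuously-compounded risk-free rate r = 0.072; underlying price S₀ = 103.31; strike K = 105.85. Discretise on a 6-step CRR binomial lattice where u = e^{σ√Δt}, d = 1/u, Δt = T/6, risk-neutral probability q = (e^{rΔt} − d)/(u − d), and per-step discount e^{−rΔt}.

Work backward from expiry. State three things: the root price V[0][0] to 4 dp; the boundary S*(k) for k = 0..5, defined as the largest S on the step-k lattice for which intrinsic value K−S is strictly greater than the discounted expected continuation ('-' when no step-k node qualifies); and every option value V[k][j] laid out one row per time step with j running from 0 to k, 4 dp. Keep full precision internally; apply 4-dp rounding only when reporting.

Δt=0.10550  u=1.16077  d=0.86149  q=0.48827  discount=0.99243
step 6 (expiry): payoffs max(K−S,0) = 63.6165 48.9448 29.1761 2.5400 0.0000 0.0000 0.0000
step 5: (k=5,j=0): S=49.0235, (K−S)⁺=56.8265, hold=56.0255 ⇒ V=56.8265 exercise | (k=5,j=1): S=66.0541, (K−S)⁺=39.7959, hold=38.9949 ⇒ V=39.7959 exercise | (k=5,j=2): S=89.0010, (K−S)⁺=16.8490, hold=16.0480 ⇒ V=16.8490 exercise | (k=5,j=3): S=119.9195, (K−S)⁺=0.0000, hold=1.2899 ⇒ V=1.2899 continue | (k=5,j=4): S=161.5790, (K−S)⁺=0.0000, hold=0.0000 ⇒ V=0.0000 continue | (k=5,j=5): S=217.7108, (K−S)⁺=0.0000, hold=0.0000 ⇒ V=0.0000 continue  boundary S*=89.0010
step 4: (k=4,j=0): S=56.9052, (K−S)⁺=48.9448, hold=48.1438 ⇒ V=48.9448 exercise | (k=4,j=1): S=76.6739, (K−S)⁺=29.1761, hold=28.3752 ⇒ V=29.1761 exercise | (k=4,j=2): S=103.3100, (K−S)⁺=2.5400, hold=9.1819 ⇒ V=9.1819 continue | (k=4,j=3): S=139.1994, (K−S)⁺=0.0000, hold=0.6551 ⇒ V=0.6551 continue | (k=4,j=4): S=187.5567, (K−S)⁺=0.0000, hold=0.0000 ⇒ V=0.0000 continue  boundary S*=76.6739
step 3: (k=3,j=0): S=66.0541, (K−S)⁺=39.7959, hold=38.9949 ⇒ V=39.7959 exercise | (k=3,j=1): S=89.0010, (K−S)⁺=16.8490, hold=19.2666 ⇒ V=19.2666 continue | (k=3,j=2): S=119.9195, (K−S)⁺=0.0000, hold=4.9805 ⇒ V=4.9805 continue | (k=3,j=3): S=161.5790, (K−S)⁺=0.0000, hold=0.3327 ⇒ V=0.3327 continue  boundary S*=66.0541
step 2: (k=2,j=0): S=76.6739, (K−S)⁺=29.1761, hold=29.5466 ⇒ V=29.5466 continue | (k=2,j=1): S=103.3100, (K−S)⁺=2.5400, hold=12.1980 ⇒ V=12.1980 continue | (k=2,j=2): S=139.1994, (K−S)⁺=0.0000, hold=2.6906 ⇒ V=2.6906 continue  boundary S*=-
step 1: (k=1,j=0): S=89.0010, (K−S)⁺=16.8490, hold=20.9163 ⇒ V=20.9163 continue | (k=1,j=1): S=119.9195, (K−S)⁺=0.0000, hold=7.4986 ⇒ V=7.4986 continue  boundary S*=-
step 0: (k=0,j=0): S=103.3100, (K−S)⁺=2.5400, hold=14.2561 ⇒ V=14.2561 continue  boundary S*=-

price = 14.2561
boundary = - - - 66.0541 76.6739 89.0010
tree:
14.2561
20.9163 7.4986
29.5466 12.1980 2.6906
39.7959 19.2666 4.9805 0.3327
48.9448 29.1761 9.1819 0.6551 0.0000
56.8265 39.7959 16.8490 1.2899 0.0000 0.0000
63.6165 48.9448 29.1761 2.5400 0.0000 0.0000 0.0000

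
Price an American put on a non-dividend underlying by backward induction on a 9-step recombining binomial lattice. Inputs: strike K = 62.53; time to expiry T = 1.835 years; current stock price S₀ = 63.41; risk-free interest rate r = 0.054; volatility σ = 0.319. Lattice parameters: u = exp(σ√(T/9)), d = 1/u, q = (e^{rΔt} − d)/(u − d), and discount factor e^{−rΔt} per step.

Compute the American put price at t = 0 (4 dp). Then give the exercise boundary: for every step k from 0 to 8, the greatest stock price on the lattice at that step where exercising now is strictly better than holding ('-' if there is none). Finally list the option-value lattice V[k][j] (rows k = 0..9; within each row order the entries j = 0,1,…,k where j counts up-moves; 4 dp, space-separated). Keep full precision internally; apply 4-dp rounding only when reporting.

params: Δt=0.20389 u=1.15493 d=0.86585 q=0.50235 e^(-rΔt)=0.98905
t_9 payoffs: 45.1860 39.3954 31.6714 21.3688 7.6263 0.0000 0.0000 0.0000 0.0000 0.0000
t_8: node(8,0) S=20.0312 payoff=42.4988 vs cont=41.8141 → 42.4988 [stop]  node(8,1) S=26.7189 payoff=35.8111 vs cont=35.1264 → 35.8111 [stop]  node(8,2) S=35.6395 payoff=26.8905 vs cont=26.2058 → 26.8905 [stop]  node(8,3) S=47.5384 payoff=14.9916 vs cont=14.3069 → 14.9916 [stop]  node(8,4) S=63.4100 payoff=0.0000 vs cont=3.7537 → 3.7537 [wait]  node(8,5) S=84.5806 payoff=0.0000 vs cont=0.0000 → 0.0000 [wait]  node(8,6) S=112.8193 payoff=0.0000 vs cont=0.0000 → 0.0000 [wait]  node(8,7) S=150.4860 payoff=0.0000 vs cont=0.0000 → 0.0000 [wait]  node(8,8) S=200.7285 payoff=0.0000 vs cont=0.0000 → 0.0000 [wait]  ⇒ S*(8)=47.5384
t_7: node(7,0) S=23.1346 payoff=39.3954 vs cont=38.7107 → 39.3954 [stop]  node(7,1) S=30.8586 payoff=31.6714 vs cont=30.9868 → 31.6714 [stop]  node(7,2) S=41.1612 payoff=21.3688 vs cont=20.6841 → 21.3688 [stop]  node(7,3) S=54.9037 payoff=7.6263 vs cont=9.2439 → 9.2439 [wait]  node(7,4) S=73.2342 payoff=0.0000 vs cont=1.8476 → 1.8476 [wait]  node(7,5) S=97.6848 payoff=0.0000 vs cont=0.0000 → 0.0000 [wait]  node(7,6) S=130.2986 payoff=0.0000 vs cont=0.0000 → 0.0000 [wait]  node(7,7) S=173.8011 payoff=0.0000 vs cont=0.0000 → 0.0000 [wait]  ⇒ S*(7)=41.1612
t_6: node(6,0) S=26.7189 payoff=35.8111 vs cont=35.1264 → 35.8111 [stop]  node(6,1) S=35.6395 payoff=26.8905 vs cont=26.2058 → 26.8905 [stop]  node(6,2) S=47.5384 payoff=14.9916 vs cont=15.1106 → 15.1106 [wait]  node(6,3) S=63.4100 payoff=0.0000 vs cont=5.4678 → 5.4678 [wait]  node(6,4) S=84.5806 payoff=0.0000 vs cont=0.9094 → 0.9094 [wait]  node(6,5) S=112.8193 payoff=0.0000 vs cont=0.0000 → 0.0000 [wait]  node(6,6) S=150.4860 payoff=0.0000 vs cont=0.0000 → 0.0000 [wait]  ⇒ S*(6)=35.6395
t_5: node(5,0) S=30.8586 payoff=31.6714 vs cont=30.9868 → 31.6714 [stop]  node(5,1) S=41.1612 payoff=21.3688 vs cont=20.7432 → 21.3688 [stop]  node(5,2) S=54.9037 payoff=7.6263 vs cont=10.1541 → 10.1541 [wait]  node(5,3) S=73.2342 payoff=0.0000 vs cont=3.1431 → 3.1431 [wait]  node(5,4) S=97.6848 payoff=0.0000 vs cont=0.4476 → 0.4476 [wait]  node(5,5) S=130.2986 payoff=0.0000 vs cont=0.0000 → 0.0000 [wait]  ⇒ S*(5)=41.1612
t_4: node(4,0) S=35.6395 payoff=26.8905 vs cont=26.2058 → 26.8905 [stop]  node(4,1) S=47.5384 payoff=14.9916 vs cont=15.5628 → 15.5628 [wait]  node(4,2) S=63.4100 payoff=0.0000 vs cont=6.5595 → 6.5595 [wait]  node(4,3) S=84.5806 payoff=0.0000 vs cont=1.7694 → 1.7694 [wait]  node(4,4) S=112.8193 payoff=0.0000 vs cont=0.2203 → 0.2203 [wait]  ⇒ S*(4)=35.6395
t_3: node(3,0) S=41.1612 payoff=21.3688 vs cont=20.9679 → 21.3688 [stop]  node(3,1) S=54.9037 payoff=7.6263 vs cont=10.9191 → 10.9191 [wait]  node(3,2) S=73.2342 payoff=0.0000 vs cont=4.1078 → 4.1078 [wait]  node(3,3) S=97.6848 payoff=0.0000 vs cont=0.9804 → 0.9804 [wait]  ⇒ S*(3)=41.1612
t_2: node(2,0) S=47.5384 payoff=14.9916 vs cont=15.9429 → 15.9429 [wait]  node(2,1) S=63.4100 payoff=0.0000 vs cont=7.4154 → 7.4154 [wait]  node(2,2) S=84.5806 payoff=0.0000 vs cont=2.5089 → 2.5089 [wait]  ⇒ S*(2)=-
t_1: node(1,0) S=54.9037 payoff=7.6263 vs cont=11.5314 → 11.5314 [wait]  node(1,1) S=73.2342 payoff=0.0000 vs cont=4.8964 → 4.8964 [wait]  ⇒ S*(1)=-
t_0: node(0,0) S=63.4100 payoff=0.0000 vs cont=8.1086 → 8.1086 [wait]  ⇒ S*(0)=-

price = 8.1086
boundary = - - - 41.1612 35.6395 41.1612 35.6395 41.1612 47.5384
tree:
8.1086
11.5314 4.8964
15.9429 7.4154 2.5089
21.3688 10.9191 4.1078 0.9804
26.8905 15.5628 6.5595 1.7694 0.2203
31.6714 21.3688 10.1541 3.1431 0.4476 0.0000
35.8111 26.8905 15.1106 5.4678 0.9094 0.0000 0.0000
39.3954 31.6714 21.3688 9.2439 1.8476 0.0000 0.0000 0.0000
42.4988 35.8111 26.8905 14.9916 3.7537 0.0000 0.0000 0.0000 0.0000
45.1860 39.3954 31.6714 21.3688 7.6263 0.0000 0.0000 0.0000 0.0000 0.0000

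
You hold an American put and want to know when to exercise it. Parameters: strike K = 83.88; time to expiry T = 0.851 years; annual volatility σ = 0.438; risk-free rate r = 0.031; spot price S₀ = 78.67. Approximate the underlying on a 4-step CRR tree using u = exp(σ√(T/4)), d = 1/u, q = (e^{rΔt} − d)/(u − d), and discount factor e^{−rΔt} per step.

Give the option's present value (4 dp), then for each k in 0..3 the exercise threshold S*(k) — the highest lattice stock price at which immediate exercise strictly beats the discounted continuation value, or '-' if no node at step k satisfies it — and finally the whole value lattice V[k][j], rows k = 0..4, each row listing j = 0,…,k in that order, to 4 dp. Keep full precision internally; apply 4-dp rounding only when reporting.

price = 14.8778
boundary = - - 52.5208 64.2791
tree:
14.8778
22.0437 6.8752
31.3592 11.6789 1.4666
40.9667 19.6009 2.7642 0.0000
48.8167 31.3592 5.2100 0.0000 0.0000

Δt=0.21275, u=1.22388, d=0.81707, q=0.46593, disc=e^(-rΔt)=0.99343
k=4 terminal: V=max(K-S,0) → 48.8167 31.3592 5.2100 0.0000 0.0000
k=3: j=0 S=42.9133 intr=40.9667 cont=40.4153 V=40.9667[EX]; j=1 S=64.2791 intr=19.6009 cont=19.0495 V=19.6009[EX]; j=2 S=96.2827 intr=0.0000 cont=2.7642 V=2.7642[hold]; j=3 S=144.2203 intr=0.0000 cont=0.0000 V=0.0000[hold]  S*(3)=64.2791
k=2: j=0 S=52.5208 intr=31.3592 cont=30.8079 V=31.3592[EX]; j=1 S=78.6700 intr=5.2100 cont=11.6789 V=11.6789[hold]; j=2 S=117.8385 intr=0.0000 cont=1.4666 V=1.4666[hold]  S*(2)=52.5208
k=1: j=0 S=64.2791 intr=19.6009 cont=22.0437 V=22.0437[hold]; j=1 S=96.2827 intr=0.0000 cont=6.8752 V=6.8752[hold]  S*(1)=-
k=0: j=0 S=78.6700 intr=5.2100 cont=14.8778 V=14.8778[hold]  S*(0)=-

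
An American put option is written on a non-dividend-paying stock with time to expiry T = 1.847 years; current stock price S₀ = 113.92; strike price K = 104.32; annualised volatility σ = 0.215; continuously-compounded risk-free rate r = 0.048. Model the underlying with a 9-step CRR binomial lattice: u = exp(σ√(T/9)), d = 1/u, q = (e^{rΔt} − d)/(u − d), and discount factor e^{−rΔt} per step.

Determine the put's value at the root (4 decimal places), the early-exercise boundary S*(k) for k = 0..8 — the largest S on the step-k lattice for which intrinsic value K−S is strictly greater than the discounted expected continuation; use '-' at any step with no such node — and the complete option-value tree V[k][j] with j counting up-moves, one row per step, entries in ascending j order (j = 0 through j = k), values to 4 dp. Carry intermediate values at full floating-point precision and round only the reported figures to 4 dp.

params: Δt=0.20522 u=1.10230 d=0.90719 q=0.52641 e^(-rΔt)=0.99020
t_9 payoffs: 56.9062 46.7092 34.3193 19.2647 0.9724 0.0000 0.0000 0.0000 0.0000 0.0000
t_8: node(8,0) S=52.2642 payoff=52.0558 vs cont=51.0332 → 52.0558 [stop]  node(8,1) S=63.5043 payoff=40.8157 vs cont=39.7931 → 40.8157 [stop]  node(8,2) S=77.1618 payoff=27.1582 vs cont=26.1357 → 27.1582 [stop]  node(8,3) S=93.7564 payoff=10.5636 vs cont=9.5410 → 10.5636 [stop]  node(8,4) S=113.9200 payoff=0.0000 vs cont=0.4560 → 0.4560 [wait]  node(8,5) S=138.4200 payoff=0.0000 vs cont=0.0000 → 0.0000 [wait]  node(8,6) S=168.1891 payoff=0.0000 vs cont=0.0000 → 0.0000 [wait]  node(8,7) S=204.3604 payoff=0.0000 vs cont=0.0000 → 0.0000 [wait]  node(8,8) S=248.3109 payoff=0.0000 vs cont=0.0000 → 0.0000 [wait]  ⇒ S*(8)=93.7564
t_7: node(7,0) S=57.6108 payoff=46.7092 vs cont=45.6867 → 46.7092 [stop]  node(7,1) S=70.0007 payoff=34.3193 vs cont=33.2967 → 34.3193 [stop]  node(7,2) S=85.0553 payoff=19.2647 vs cont=18.2421 → 19.2647 [stop]  node(7,3) S=103.3476 payoff=0.9724 vs cont=5.1915 → 5.1915 [wait]  node(7,4) S=125.5739 payoff=0.0000 vs cont=0.2138 → 0.2138 [wait]  node(7,5) S=152.5803 payoff=0.0000 vs cont=0.0000 → 0.0000 [wait]  node(7,6) S=185.3947 payoff=0.0000 vs cont=0.0000 → 0.0000 [wait]  node(7,7) S=225.2663 payoff=0.0000 vs cont=0.0000 → 0.0000 [wait]  ⇒ S*(7)=85.0553
t_6: node(6,0) S=63.5043 payoff=40.8157 vs cont=39.7931 → 40.8157 [stop]  node(6,1) S=77.1618 payoff=27.1582 vs cont=26.1357 → 27.1582 [stop]  node(6,2) S=93.7564 payoff=10.5636 vs cont=11.7402 → 11.7402 [wait]  node(6,3) S=113.9200 payoff=0.0000 vs cont=2.5460 → 2.5460 [wait]  node(6,4) S=138.4200 payoff=0.0000 vs cont=0.1003 → 0.1003 [wait]  node(6,5) S=168.1891 payoff=0.0000 vs cont=0.0000 → 0.0000 [wait]  node(6,6) S=204.3604 payoff=0.0000 vs cont=0.0000 → 0.0000 [wait]  ⇒ S*(6)=77.1618
t_5: node(5,0) S=70.0007 payoff=34.3193 vs cont=33.2967 → 34.3193 [stop]  node(5,1) S=85.0553 payoff=19.2647 vs cont=18.8554 → 19.2647 [stop]  node(5,2) S=103.3476 payoff=0.9724 vs cont=6.8327 → 6.8327 [wait]  node(5,3) S=125.5739 payoff=0.0000 vs cont=1.2462 → 1.2462 [wait]  node(5,4) S=152.5803 payoff=0.0000 vs cont=0.0470 → 0.0470 [wait]  node(5,5) S=185.3947 payoff=0.0000 vs cont=0.0000 → 0.0000 [wait]  ⇒ S*(5)=85.0553
t_4: node(4,0) S=77.1618 payoff=27.1582 vs cont=26.1357 → 27.1582 [stop]  node(4,1) S=93.7564 payoff=10.5636 vs cont=12.5957 → 12.5957 [wait]  node(4,2) S=113.9200 payoff=0.0000 vs cont=3.8538 → 3.8538 [wait]  node(4,3) S=138.4200 payoff=0.0000 vs cont=0.6089 → 0.6089 [wait]  node(4,4) S=168.1891 payoff=0.0000 vs cont=0.0221 → 0.0221 [wait]  ⇒ S*(4)=77.1618
t_3: node(3,0) S=85.0553 payoff=19.2647 vs cont=19.3013 → 19.3013 [wait]  node(3,1) S=103.3476 payoff=0.9724 vs cont=7.9155 → 7.9155 [wait]  node(3,2) S=125.5739 payoff=0.0000 vs cont=2.1246 → 2.1246 [wait]  node(3,3) S=152.5803 payoff=0.0000 vs cont=0.2970 → 0.2970 [wait]  ⇒ S*(3)=-
t_2: node(2,0) S=93.7564 payoff=10.5636 vs cont=13.1773 → 13.1773 [wait]  node(2,1) S=113.9200 payoff=0.0000 vs cont=4.8194 → 4.8194 [wait]  node(2,2) S=138.4200 payoff=0.0000 vs cont=1.1512 → 1.1512 [wait]  ⇒ S*(2)=-
t_1: node(1,0) S=103.3476 payoff=0.9724 vs cont=8.6916 → 8.6916 [wait]  node(1,1) S=125.5739 payoff=0.0000 vs cont=2.8601 → 2.8601 [wait]  ⇒ S*(1)=-
t_0: node(0,0) S=113.9200 payoff=0.0000 vs cont=5.5667 → 5.5667 [wait]  ⇒ S*(0)=-

price = 5.5667
boundary = - - - - 77.1618 85.0553 77.1618 85.0553 93.7564
tree:
5.5667
8.6916 2.8601
13.1773 4.8194 1.1512
19.3013 7.9155 2.1246 0.2970
27.1582 12.5957 3.8538 0.6089 0.0221
34.3193 19.2647 6.8327 1.2462 0.0470 0.0000
40.8157 27.1582 11.7402 2.5460 0.1003 0.0000 0.0000
46.7092 34.3193 19.2647 5.1915 0.2138 0.0000 0.0000 0.0000
52.0558 40.8157 27.1582 10.5636 0.4560 0.0000 0.0000 0.0000 0.0000
56.9062 46.7092 34.3193 19.2647 0.9724 0.0000 0.0000 0.0000 0.0000 0.0000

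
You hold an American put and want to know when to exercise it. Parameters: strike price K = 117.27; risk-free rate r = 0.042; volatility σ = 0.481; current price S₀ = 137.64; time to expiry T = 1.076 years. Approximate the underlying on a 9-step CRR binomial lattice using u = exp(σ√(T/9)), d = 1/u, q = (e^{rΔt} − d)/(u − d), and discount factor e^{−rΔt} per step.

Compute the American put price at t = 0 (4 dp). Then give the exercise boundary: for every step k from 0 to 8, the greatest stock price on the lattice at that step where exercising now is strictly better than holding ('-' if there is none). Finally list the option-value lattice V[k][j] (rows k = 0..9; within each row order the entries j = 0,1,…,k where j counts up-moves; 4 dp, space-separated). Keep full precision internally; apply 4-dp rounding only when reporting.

params: Δt=0.11956 u=1.18094 d=0.84678 q=0.47358 e^(-rΔt)=0.99499
t_9 payoffs: 86.4609 74.3027 57.3465 33.6989 0.7192 0.0000 0.0000 0.0000 0.0000 0.0000
t_8: node(8,0) S=36.3839 payoff=80.8861 vs cont=80.2987 → 80.8861 [stop]  node(8,1) S=50.7420 payoff=66.5280 vs cont=65.9406 → 66.5280 [stop]  node(8,2) S=70.7664 payoff=46.5036 vs cont=45.9163 → 46.5036 [stop]  node(8,3) S=98.6929 payoff=18.5771 vs cont=17.9898 → 18.5771 [stop]  node(8,4) S=137.6400 payoff=0.0000 vs cont=0.3767 → 0.3767 [wait]  node(8,5) S=191.9568 payoff=0.0000 vs cont=0.0000 → 0.0000 [wait]  node(8,6) S=267.7087 payoff=0.0000 vs cont=0.0000 → 0.0000 [wait]  node(8,7) S=373.3544 payoff=0.0000 vs cont=0.0000 → 0.0000 [wait]  node(8,8) S=520.6912 payoff=0.0000 vs cont=0.0000 → 0.0000 [wait]  ⇒ S*(8)=98.6929
t_7: node(7,0) S=42.9673 payoff=74.3027 vs cont=73.7153 → 74.3027 [stop]  node(7,1) S=59.9235 payoff=57.3465 vs cont=56.7591 → 57.3465 [stop]  node(7,2) S=83.5711 payoff=33.6989 vs cont=33.1115 → 33.6989 [stop]  node(7,3) S=116.5508 payoff=0.7192 vs cont=9.9079 → 9.9079 [wait]  node(7,4) S=162.5452 payoff=0.0000 vs cont=0.1973 → 0.1973 [wait]  node(7,5) S=226.6903 payoff=0.0000 vs cont=0.0000 → 0.0000 [wait]  node(7,6) S=316.1491 payoff=0.0000 vs cont=0.0000 → 0.0000 [wait]  node(7,7) S=440.9108 payoff=0.0000 vs cont=0.0000 → 0.0000 [wait]  ⇒ S*(7)=83.5711
t_6: node(6,0) S=50.7420 payoff=66.5280 vs cont=65.9406 → 66.5280 [stop]  node(6,1) S=70.7664 payoff=46.5036 vs cont=45.9163 → 46.5036 [stop]  node(6,2) S=98.6929 payoff=18.5771 vs cont=22.3195 → 22.3195 [wait]  node(6,3) S=137.6400 payoff=0.0000 vs cont=5.2825 → 5.2825 [wait]  node(6,4) S=191.9568 payoff=0.0000 vs cont=0.1033 → 0.1033 [wait]  node(6,5) S=267.7087 payoff=0.0000 vs cont=0.0000 → 0.0000 [wait]  node(6,6) S=373.3544 payoff=0.0000 vs cont=0.0000 → 0.0000 [wait]  ⇒ S*(6)=70.7664
t_5: node(5,0) S=59.9235 payoff=57.3465 vs cont=56.7591 → 57.3465 [stop]  node(5,1) S=83.5711 payoff=33.6989 vs cont=34.8749 → 34.8749 [wait]  node(5,2) S=116.5508 payoff=0.7192 vs cont=14.1798 → 14.1798 [wait]  node(5,3) S=162.5452 payoff=0.0000 vs cont=2.8156 → 2.8156 [wait]  node(5,4) S=226.6903 payoff=0.0000 vs cont=0.0541 → 0.0541 [wait]  node(5,5) S=316.1491 payoff=0.0000 vs cont=0.0000 → 0.0000 [wait]  ⇒ S*(5)=59.9235
t_4: node(4,0) S=70.7664 payoff=46.5036 vs cont=46.4704 → 46.5036 [stop]  node(4,1) S=98.6929 payoff=18.5771 vs cont=24.9485 → 24.9485 [wait]  node(4,2) S=137.6400 payoff=0.0000 vs cont=8.7538 → 8.7538 [wait]  node(4,3) S=191.9568 payoff=0.0000 vs cont=1.5003 → 1.5003 [wait]  node(4,4) S=267.7087 payoff=0.0000 vs cont=0.0284 → 0.0284 [wait]  ⇒ S*(4)=70.7664
t_3: node(3,0) S=83.5711 payoff=33.6989 vs cont=36.1137 → 36.1137 [wait]  node(3,1) S=116.5508 payoff=0.7192 vs cont=17.1925 → 17.1925 [wait]  node(3,2) S=162.5452 payoff=0.0000 vs cont=5.2920 → 5.2920 [wait]  node(3,3) S=226.6903 payoff=0.0000 vs cont=0.7992 → 0.7992 [wait]  ⇒ S*(3)=-
t_2: node(2,0) S=98.6929 payoff=18.5771 vs cont=27.0170 → 27.0170 [wait]  node(2,1) S=137.6400 payoff=0.0000 vs cont=11.4988 → 11.4988 [wait]  node(2,2) S=191.9568 payoff=0.0000 vs cont=3.1485 → 3.1485 [wait]  ⇒ S*(2)=-
t_1: node(1,0) S=116.5508 payoff=0.7192 vs cont=19.5693 → 19.5693 [wait]  node(1,1) S=162.5452 payoff=0.0000 vs cont=7.5064 → 7.5064 [wait]  ⇒ S*(1)=-
t_0: node(0,0) S=137.6400 payoff=0.0000 vs cont=13.7872 → 13.7872 [wait]  ⇒ S*(0)=-

price = 13.7872
boundary = - - - - 70.7664 59.9235 70.7664 83.5711 98.6929
tree:
13.7872
19.5693 7.5064
27.0170 11.4988 3.1485
36.1137 17.1925 5.2920 0.7992
46.5036 24.9485 8.7538 1.5003 0.0284
57.3465 34.8749 14.1798 2.8156 0.0541 0.0000
66.5280 46.5036 22.3195 5.2825 0.1033 0.0000 0.0000
74.3027 57.3465 33.6989 9.9079 0.1973 0.0000 0.0000 0.0000
80.8861 66.5280 46.5036 18.5771 0.3767 0.0000 0.0000 0.0000 0.0000
86.4609 74.3027 57.3465 33.6989 0.7192 0.0000 0.0000 0.0000 0.0000 0.0000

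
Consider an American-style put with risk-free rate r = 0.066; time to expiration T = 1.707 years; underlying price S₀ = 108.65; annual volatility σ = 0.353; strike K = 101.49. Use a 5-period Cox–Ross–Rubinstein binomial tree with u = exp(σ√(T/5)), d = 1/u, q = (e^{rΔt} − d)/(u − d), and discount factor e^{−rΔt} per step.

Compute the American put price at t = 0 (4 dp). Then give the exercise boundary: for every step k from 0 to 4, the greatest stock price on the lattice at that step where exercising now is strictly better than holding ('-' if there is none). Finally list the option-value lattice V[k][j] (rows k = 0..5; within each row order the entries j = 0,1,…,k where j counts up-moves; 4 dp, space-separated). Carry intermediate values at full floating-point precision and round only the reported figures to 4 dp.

Δt=0.34140  u=1.22907  d=0.81362  q=0.50347  discount=0.97772
step 5 (expiry): payoffs max(K−S,0) = 62.7508 42.9703 13.0897 0.0000 0.0000 0.0000
step 4: (k=4,j=0): S=47.6131, (K−S)⁺=53.8769, hold=51.6157 ⇒ V=53.8769 exercise | (k=4,j=1): S=71.9247, (K−S)⁺=29.5653, hold=27.3041 ⇒ V=29.5653 exercise | (k=4,j=2): S=108.6500, (K−S)⁺=0.0000, hold=6.3546 ⇒ V=6.3546 continue | (k=4,j=3): S=164.1275, (K−S)⁺=0.0000, hold=0.0000 ⇒ V=0.0000 continue | (k=4,j=4): S=247.9322, (K−S)⁺=0.0000, hold=0.0000 ⇒ V=0.0000 continue  boundary S*=71.9247
step 3: (k=3,j=0): S=58.5197, (K−S)⁺=42.9703, hold=40.7090 ⇒ V=42.9703 exercise | (k=3,j=1): S=88.4003, (K−S)⁺=13.0897, hold=17.4810 ⇒ V=17.4810 continue | (k=3,j=2): S=133.5382, (K−S)⁺=0.0000, hold=3.0849 ⇒ V=3.0849 continue | (k=3,j=3): S=201.7238, (K−S)⁺=0.0000, hold=0.0000 ⇒ V=0.0000 continue  boundary S*=58.5197
step 2: (k=2,j=0): S=71.9247, (K−S)⁺=29.5653, hold=29.4657 ⇒ V=29.5653 exercise | (k=2,j=1): S=108.6500, (K−S)⁺=0.0000, hold=10.0050 ⇒ V=10.0050 continue | (k=2,j=2): S=164.1275, (K−S)⁺=0.0000, hold=1.4976 ⇒ V=1.4976 continue  boundary S*=71.9247
step 1: (k=1,j=0): S=88.4003, (K−S)⁺=13.0897, hold=19.2780 ⇒ V=19.2780 continue | (k=1,j=1): S=133.5382, (K−S)⁺=0.0000, hold=5.5943 ⇒ V=5.5943 continue  boundary S*=-
step 0: (k=0,j=0): S=108.6500, (K−S)⁺=0.0000, hold=12.1126 ⇒ V=12.1126 continue  boundary S*=-

price = 12.1126
boundary = - - 71.9247 58.5197 71.9247
tree:
12.1126
19.2780 5.5943
29.5653 10.0050 1.4976
42.9703 17.4810 3.0849 0.0000
53.8769 29.5653 6.3546 0.0000 0.0000
62.7508 42.9703 13.0897 0.0000 0.0000 0.0000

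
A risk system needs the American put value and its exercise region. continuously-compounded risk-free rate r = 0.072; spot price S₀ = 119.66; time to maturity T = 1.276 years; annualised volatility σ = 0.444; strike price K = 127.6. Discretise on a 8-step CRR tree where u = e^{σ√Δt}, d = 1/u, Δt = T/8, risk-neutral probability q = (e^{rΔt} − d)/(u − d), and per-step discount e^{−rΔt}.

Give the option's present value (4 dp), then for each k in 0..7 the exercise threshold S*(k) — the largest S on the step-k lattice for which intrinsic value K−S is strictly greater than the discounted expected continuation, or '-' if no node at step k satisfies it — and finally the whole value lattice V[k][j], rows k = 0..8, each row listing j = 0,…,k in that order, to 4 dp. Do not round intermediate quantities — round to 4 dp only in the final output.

price = 23.7150
boundary = - - - 70.2941 83.9322 70.2941 83.9322 100.2164
tree:
23.7150
32.8741 14.6736
44.1689 21.8102 7.5386
57.3059 31.4410 12.2293 2.7993
68.7280 43.6678 19.3662 5.0362 0.5204
78.2941 57.3059 29.7171 8.9724 1.0285 0.0000
86.3059 68.7280 43.6678 15.7942 2.0327 0.0000 0.0000
93.0157 78.2941 57.3059 27.3836 4.0174 0.0000 0.0000 0.0000
98.6353 86.3059 68.7280 43.6678 7.9400 0.0000 0.0000 0.0000 0.0000

params: Δt=0.15950 u=1.19402 d=0.83751 q=0.48818 e^(-rΔt)=0.98858
t_8 payoffs: 98.6353 86.3059 68.7280 43.6678 7.9400 0.0000 0.0000 0.0000 0.0000
t_7: node(7,0) S=34.5843 payoff=93.0157 vs cont=91.5588 → 93.0157 [stop]  node(7,1) S=49.3059 payoff=78.2941 vs cont=76.8372 → 78.2941 [stop]  node(7,2) S=70.2941 payoff=57.3059 vs cont=55.8489 → 57.3059 [stop]  node(7,3) S=100.2164 payoff=27.3836 vs cont=25.9266 → 27.3836 [stop]  node(7,4) S=142.8759 payoff=0.0000 vs cont=4.0174 → 4.0174 [wait]  node(7,5) S=203.6945 payoff=0.0000 vs cont=0.0000 → 0.0000 [wait]  node(7,6) S=290.4019 payoff=0.0000 vs cont=0.0000 → 0.0000 [wait]  node(7,7) S=414.0184 payoff=0.0000 vs cont=0.0000 → 0.0000 [wait]  ⇒ S*(7)=100.2164
t_6: node(6,0) S=41.2941 payoff=86.3059 vs cont=84.8489 → 86.3059 [stop]  node(6,1) S=58.8720 payoff=68.7280 vs cont=67.2710 → 68.7280 [stop]  node(6,2) S=83.9322 payoff=43.6678 vs cont=42.2108 → 43.6678 [stop]  node(6,3) S=119.6600 payoff=7.9400 vs cont=15.7942 → 15.7942 [wait]  node(6,4) S=170.5961 payoff=0.0000 vs cont=2.0327 → 2.0327 [wait]  node(6,5) S=243.2144 payoff=0.0000 vs cont=0.0000 → 0.0000 [wait]  node(6,6) S=346.7445 payoff=0.0000 vs cont=0.0000 → 0.0000 [wait]  ⇒ S*(6)=83.9322
t_5: node(5,0) S=49.3059 payoff=78.2941 vs cont=76.8372 → 78.2941 [stop]  node(5,1) S=70.2941 payoff=57.3059 vs cont=55.8489 → 57.3059 [stop]  node(5,2) S=100.2164 payoff=27.3836 vs cont=29.7171 → 29.7171 [wait]  node(5,3) S=142.8759 payoff=0.0000 vs cont=8.9724 → 8.9724 [wait]  node(5,4) S=203.6945 payoff=0.0000 vs cont=1.0285 → 1.0285 [wait]  node(5,5) S=290.4019 payoff=0.0000 vs cont=0.0000 → 0.0000 [wait]  ⇒ S*(5)=70.2941
t_4: node(4,0) S=58.8720 payoff=68.7280 vs cont=67.2710 → 68.7280 [stop]  node(4,1) S=83.9322 payoff=43.6678 vs cont=43.3370 → 43.6678 [stop]  node(4,2) S=119.6600 payoff=7.9400 vs cont=19.3662 → 19.3662 [wait]  node(4,3) S=170.5961 payoff=0.0000 vs cont=5.0362 → 5.0362 [wait]  node(4,4) S=243.2144 payoff=0.0000 vs cont=0.5204 → 0.5204 [wait]  ⇒ S*(4)=83.9322
t_3: node(3,0) S=70.2941 payoff=57.3059 vs cont=55.8489 → 57.3059 [stop]  node(3,1) S=100.2164 payoff=27.3836 vs cont=31.4410 → 31.4410 [wait]  node(3,2) S=142.8759 payoff=0.0000 vs cont=12.2293 → 12.2293 [wait]  node(3,3) S=203.6945 payoff=0.0000 vs cont=2.7993 → 2.7993 [wait]  ⇒ S*(3)=70.2941
t_2: node(2,0) S=83.9322 payoff=43.6678 vs cont=44.1689 → 44.1689 [wait]  node(2,1) S=119.6600 payoff=7.9400 vs cont=21.8102 → 21.8102 [wait]  node(2,2) S=170.5961 payoff=0.0000 vs cont=7.5386 → 7.5386 [wait]  ⇒ S*(2)=-
t_1: node(1,0) S=100.2164 payoff=27.3836 vs cont=32.8741 → 32.8741 [wait]  node(1,1) S=142.8759 payoff=0.0000 vs cont=14.6736 → 14.6736 [wait]  ⇒ S*(1)=-
t_0: node(0,0) S=119.6600 payoff=7.9400 vs cont=23.7150 → 23.7150 [wait]  ⇒ S*(0)=-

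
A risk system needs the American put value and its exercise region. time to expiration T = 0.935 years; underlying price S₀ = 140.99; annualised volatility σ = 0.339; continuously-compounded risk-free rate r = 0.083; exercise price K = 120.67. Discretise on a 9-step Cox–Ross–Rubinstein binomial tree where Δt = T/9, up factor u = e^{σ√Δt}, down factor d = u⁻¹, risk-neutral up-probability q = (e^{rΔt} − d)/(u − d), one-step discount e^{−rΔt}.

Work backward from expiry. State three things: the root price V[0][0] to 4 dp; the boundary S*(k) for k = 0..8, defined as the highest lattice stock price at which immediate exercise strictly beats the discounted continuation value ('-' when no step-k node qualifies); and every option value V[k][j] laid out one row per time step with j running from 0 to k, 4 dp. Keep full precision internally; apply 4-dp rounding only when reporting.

price = 6.1166
boundary = - - - - 91.0698 81.6433 91.0698 101.5846 91.0698
tree:
6.1166
9.4904 3.0077
14.3336 5.0395 1.1241
20.9783 8.2493 2.0685 0.2440
29.6002 13.1237 3.7477 0.5046 0.0000
39.0267 20.1512 6.6544 1.0435 0.0000 0.0000
47.4774 29.6002 11.4952 2.1579 0.0000 0.0000 0.0000
55.0534 39.0267 19.0854 4.4626 0.0000 0.0000 0.0000 0.0000
61.8453 47.4774 29.6002 9.2288 0.0000 0.0000 0.0000 0.0000 0.0000
67.9341 55.0534 39.0267 19.0854 0.0000 0.0000 0.0000 0.0000 0.0000 0.0000

params: Δt=0.10389 u=1.11546 d=0.89649 q=0.51226 e^(-rΔt)=0.99141
t_9 payoffs: 67.9341 55.0534 39.0267 19.0854 0.0000 0.0000 0.0000 0.0000 0.0000 0.0000
t_8: node(8,0) S=58.8247 payoff=61.8453 vs cont=60.8092 → 61.8453 [stop]  node(8,1) S=73.1926 payoff=47.4774 vs cont=46.4414 → 47.4774 [stop]  node(8,2) S=91.0698 payoff=29.6002 vs cont=28.5642 → 29.6002 [stop]  node(8,3) S=113.3134 payoff=7.3566 vs cont=9.2288 → 9.2288 [wait]  node(8,4) S=140.9900 payoff=0.0000 vs cont=0.0000 → 0.0000 [wait]  node(8,5) S=175.4266 payoff=0.0000 vs cont=0.0000 → 0.0000 [wait]  node(8,6) S=218.2742 payoff=0.0000 vs cont=0.0000 → 0.0000 [wait]  node(8,7) S=271.5873 payoff=0.0000 vs cont=0.0000 → 0.0000 [wait]  node(8,8) S=337.9221 payoff=0.0000 vs cont=0.0000 → 0.0000 [wait]  ⇒ S*(8)=91.0698
t_7: node(7,0) S=65.6166 payoff=55.0534 vs cont=54.0174 → 55.0534 [stop]  node(7,1) S=81.6433 payoff=39.0267 vs cont=37.9906 → 39.0267 [stop]  node(7,2) S=101.5846 payoff=19.0854 vs cont=19.0002 → 19.0854 [stop]  node(7,3) S=126.3964 payoff=0.0000 vs cont=4.4626 → 4.4626 [wait]  node(7,4) S=157.2685 payoff=0.0000 vs cont=0.0000 → 0.0000 [wait]  node(7,5) S=195.6811 payoff=0.0000 vs cont=0.0000 → 0.0000 [wait]  node(7,6) S=243.4759 payoff=0.0000 vs cont=0.0000 → 0.0000 [wait]  node(7,7) S=302.9445 payoff=0.0000 vs cont=0.0000 → 0.0000 [wait]  ⇒ S*(7)=101.5846
t_6: node(6,0) S=73.1926 payoff=47.4774 vs cont=46.4414 → 47.4774 [stop]  node(6,1) S=91.0698 payoff=29.6002 vs cont=28.5642 → 29.6002 [stop]  node(6,2) S=113.3134 payoff=7.3566 vs cont=11.4952 → 11.4952 [wait]  node(6,3) S=140.9900 payoff=0.0000 vs cont=2.1579 → 2.1579 [wait]  node(6,4) S=175.4266 payoff=0.0000 vs cont=0.0000 → 0.0000 [wait]  node(6,5) S=218.2742 payoff=0.0000 vs cont=0.0000 → 0.0000 [wait]  node(6,6) S=271.5873 payoff=0.0000 vs cont=0.0000 → 0.0000 [wait]  ⇒ S*(6)=91.0698
t_5: node(5,0) S=81.6433 payoff=39.0267 vs cont=37.9906 → 39.0267 [stop]  node(5,1) S=101.5846 payoff=19.0854 vs cont=20.1512 → 20.1512 [wait]  node(5,2) S=126.3964 payoff=0.0000 vs cont=6.6544 → 6.6544 [wait]  node(5,3) S=157.2685 payoff=0.0000 vs cont=1.0435 → 1.0435 [wait]  node(5,4) S=195.6811 payoff=0.0000 vs cont=0.0000 → 0.0000 [wait]  node(5,5) S=243.4759 payoff=0.0000 vs cont=0.0000 → 0.0000 [wait]  ⇒ S*(5)=81.6433
t_4: node(4,0) S=91.0698 payoff=29.6002 vs cont=29.1055 → 29.6002 [stop]  node(4,1) S=113.3134 payoff=7.3566 vs cont=13.1237 → 13.1237 [wait]  node(4,2) S=140.9900 payoff=0.0000 vs cont=3.7477 → 3.7477 [wait]  node(4,3) S=175.4266 payoff=0.0000 vs cont=0.5046 → 0.5046 [wait]  node(4,4) S=218.2742 payoff=0.0000 vs cont=0.0000 → 0.0000 [wait]  ⇒ S*(4)=91.0698
t_3: node(3,0) S=101.5846 payoff=19.0854 vs cont=20.9783 → 20.9783 [wait]  node(3,1) S=126.3964 payoff=0.0000 vs cont=8.2493 → 8.2493 [wait]  node(3,2) S=157.2685 payoff=0.0000 vs cont=2.0685 → 2.0685 [wait]  node(3,3) S=195.6811 payoff=0.0000 vs cont=0.2440 → 0.2440 [wait]  ⇒ S*(3)=-
t_2: node(2,0) S=113.3134 payoff=7.3566 vs cont=14.3336 → 14.3336 [wait]  node(2,1) S=140.9900 payoff=0.0000 vs cont=5.0395 → 5.0395 [wait]  node(2,2) S=175.4266 payoff=0.0000 vs cont=1.1241 → 1.1241 [wait]  ⇒ S*(2)=-
t_1: node(1,0) S=126.3964 payoff=0.0000 vs cont=9.4904 → 9.4904 [wait]  node(1,1) S=157.2685 payoff=0.0000 vs cont=3.0077 → 3.0077 [wait]  ⇒ S*(1)=-
t_0: node(0,0) S=140.9900 payoff=0.0000 vs cont=6.1166 → 6.1166 [wait]  ⇒ S*(0)=-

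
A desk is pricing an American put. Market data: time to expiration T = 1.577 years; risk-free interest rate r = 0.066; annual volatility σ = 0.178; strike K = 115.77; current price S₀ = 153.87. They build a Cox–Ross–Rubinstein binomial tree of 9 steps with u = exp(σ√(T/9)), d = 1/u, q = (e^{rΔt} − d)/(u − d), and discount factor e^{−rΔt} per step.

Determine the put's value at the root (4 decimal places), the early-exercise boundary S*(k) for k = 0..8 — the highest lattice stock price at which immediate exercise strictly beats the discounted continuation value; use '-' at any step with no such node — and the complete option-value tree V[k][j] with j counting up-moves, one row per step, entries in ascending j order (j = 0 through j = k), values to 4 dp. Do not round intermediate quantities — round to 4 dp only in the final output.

Δt=0.17522  u=1.07736  d=0.92820  q=0.55936  discount=0.98850
step 9 (expiry): payoffs max(K−S,0) = 37.0798 24.4346 9.7574 0.0000 0.0000 0.0000 0.0000 0.0000 0.0000 0.0000
step 8: (k=8,j=0): S=84.7773, (K−S)⁺=30.9927, hold=29.6616 ⇒ V=30.9927 exercise | (k=8,j=1): S=98.4007, (K−S)⁺=17.3693, hold=16.0382 ⇒ V=17.3693 exercise | (k=8,j=2): S=114.2133, (K−S)⁺=1.5567, hold=4.2500 ⇒ V=4.2500 continue | (k=8,j=3): S=132.5670, (K−S)⁺=0.0000, hold=0.0000 ⇒ V=0.0000 continue | (k=8,j=4): S=153.8700, (K−S)⁺=0.0000, hold=0.0000 ⇒ V=0.0000 continue | (k=8,j=5): S=178.5963, (K−S)⁺=0.0000, hold=0.0000 ⇒ V=0.0000 continue | (k=8,j=6): S=207.2961, (K−S)⁺=0.0000, hold=0.0000 ⇒ V=0.0000 continue | (k=8,j=7): S=240.6078, (K−S)⁺=0.0000, hold=0.0000 ⇒ V=0.0000 continue | (k=8,j=8): S=279.2725, (K−S)⁺=0.0000, hold=0.0000 ⇒ V=0.0000 continue  boundary S*=98.4007
step 7: (k=7,j=0): S=91.3354, (K−S)⁺=24.4346, hold=23.1035 ⇒ V=24.4346 exercise | (k=7,j=1): S=106.0126, (K−S)⁺=9.7574, hold=9.9155 ⇒ V=9.9155 continue | (k=7,j=2): S=123.0484, (K−S)⁺=0.0000, hold=1.8512 ⇒ V=1.8512 continue | (k=7,j=3): S=142.8219, (K−S)⁺=0.0000, hold=0.0000 ⇒ V=0.0000 continue | (k=7,j=4): S=165.7728, (K−S)⁺=0.0000, hold=0.0000 ⇒ V=0.0000 continue | (k=7,j=5): S=192.4118, (K−S)⁺=0.0000, hold=0.0000 ⇒ V=0.0000 continue | (k=7,j=6): S=223.3317, (K−S)⁺=0.0000, hold=0.0000 ⇒ V=0.0000 continue | (k=7,j=7): S=259.2203, (K−S)⁺=0.0000, hold=0.0000 ⇒ V=0.0000 continue  boundary S*=91.3354
step 6: (k=6,j=0): S=98.4007, (K−S)⁺=17.3693, hold=16.1256 ⇒ V=17.3693 exercise | (k=6,j=1): S=114.2133, (K−S)⁺=1.5567, hold=5.3425 ⇒ V=5.3425 continue | (k=6,j=2): S=132.5670, (K−S)⁺=0.0000, hold=0.8063 ⇒ V=0.8063 continue | (k=6,j=3): S=153.8700, (K−S)⁺=0.0000, hold=0.0000 ⇒ V=0.0000 continue | (k=6,j=4): S=178.5963, (K−S)⁺=0.0000, hold=0.0000 ⇒ V=0.0000 continue | (k=6,j=5): S=207.2961, (K−S)⁺=0.0000, hold=0.0000 ⇒ V=0.0000 continue | (k=6,j=6): S=240.6078, (K−S)⁺=0.0000, hold=0.0000 ⇒ V=0.0000 continue  boundary S*=98.4007
step 5: (k=5,j=0): S=106.0126, (K−S)⁺=9.7574, hold=10.5196 ⇒ V=10.5196 continue | (k=5,j=1): S=123.0484, (K−S)⁺=0.0000, hold=2.7729 ⇒ V=2.7729 continue | (k=5,j=2): S=142.8219, (K−S)⁺=0.0000, hold=0.3512 ⇒ V=0.3512 continue | (k=5,j=3): S=165.7728, (K−S)⁺=0.0000, hold=0.0000 ⇒ V=0.0000 continue | (k=5,j=4): S=192.4118, (K−S)⁺=0.0000, hold=0.0000 ⇒ V=0.0000 continue | (k=5,j=5): S=223.3317, (K−S)⁺=0.0000, hold=0.0000 ⇒ V=0.0000 continue  boundary S*=-
step 4: (k=4,j=0): S=114.2133, (K−S)⁺=1.5567, hold=6.1152 ⇒ V=6.1152 continue | (k=4,j=1): S=132.5670, (K−S)⁺=0.0000, hold=1.4020 ⇒ V=1.4020 continue | (k=4,j=2): S=153.8700, (K−S)⁺=0.0000, hold=0.1530 ⇒ V=0.1530 continue | (k=4,j=3): S=178.5963, (K−S)⁺=0.0000, hold=0.0000 ⇒ V=0.0000 continue | (k=4,j=4): S=207.2961, (K−S)⁺=0.0000, hold=0.0000 ⇒ V=0.0000 continue  boundary S*=-
step 3: (k=3,j=0): S=123.0484, (K−S)⁺=0.0000, hold=3.4388 ⇒ V=3.4388 continue | (k=3,j=1): S=142.8219, (K−S)⁺=0.0000, hold=0.6952 ⇒ V=0.6952 continue | (k=3,j=2): S=165.7728, (K−S)⁺=0.0000, hold=0.0666 ⇒ V=0.0666 continue | (k=3,j=3): S=192.4118, (K−S)⁺=0.0000, hold=0.0000 ⇒ V=0.0000 continue  boundary S*=-
step 2: (k=2,j=0): S=132.5670, (K−S)⁺=0.0000, hold=1.8822 ⇒ V=1.8822 continue | (k=2,j=1): S=153.8700, (K−S)⁺=0.0000, hold=0.3397 ⇒ V=0.3397 continue | (k=2,j=2): S=178.5963, (K−S)⁺=0.0000, hold=0.0290 ⇒ V=0.0290 continue  boundary S*=-
step 1: (k=1,j=0): S=142.8219, (K−S)⁺=0.0000, hold=1.0077 ⇒ V=1.0077 continue | (k=1,j=1): S=165.7728, (K−S)⁺=0.0000, hold=0.1640 ⇒ V=0.1640 continue  boundary S*=-
step 0: (k=0,j=0): S=153.8700, (K−S)⁺=0.0000, hold=0.5296 ⇒ V=0.5296 continue  boundary S*=-

price = 0.5296
boundary = - - - - - - 98.4007 91.3354 98.4007
tree:
0.5296
1.0077 0.1640
1.8822 0.3397 0.0290
3.4388 0.6952 0.0666 0.0000
6.1152 1.4020 0.1530 0.0000 0.0000
10.5196 2.7729 0.3512 0.0000 0.0000 0.0000
17.3693 5.3425 0.8063 0.0000 0.0000 0.0000 0.0000
24.4346 9.9155 1.8512 0.0000 0.0000 0.0000 0.0000 0.0000
30.9927 17.3693 4.2500 0.0000 0.0000 0.0000 0.0000 0.0000 0.0000
37.0798 24.4346 9.7574 0.0000 0.0000 0.0000 0.0000 0.0000 0.0000 0.0000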